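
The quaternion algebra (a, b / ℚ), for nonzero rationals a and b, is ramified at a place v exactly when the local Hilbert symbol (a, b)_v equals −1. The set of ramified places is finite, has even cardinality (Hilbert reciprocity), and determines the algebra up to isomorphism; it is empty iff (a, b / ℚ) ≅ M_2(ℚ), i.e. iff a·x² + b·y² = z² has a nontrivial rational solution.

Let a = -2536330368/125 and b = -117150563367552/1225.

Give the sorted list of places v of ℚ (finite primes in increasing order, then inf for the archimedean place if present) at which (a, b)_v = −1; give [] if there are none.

Mod squares: a ≡ -9690, b ≡ -858. Check v ∈ {∞, 2, 3, 5, 7, 11, 13, 17, 19}.
v=2: v_2(a)=7, v_2(b)=7; units ≡ 3, 3 (mod 8); ε·ε+αω+βω = 1·1+7·1+7·1 ≡ 1  ⇒  (a,b)_2 = -1.
v=5: a=5^-3·(≡2), b=5^-2·(≡2) mod 5; (2|5)=-1, (2|5)=-1; (−1)^{-3·-2·2}·(-1)^-2·(-1)^-3 = -1.
v=19: a=19^1·(≡14), b=19^2·(≡4) mod 19; (14|19)=-1, (4|19)=+1; (−1)^{1·2·9}·(-1)^2·(+1)^1 = +1.
v=11: a=11^2·(≡4), b=11^3·(≡10) mod 11; (4|11)=+1, (10|11)=-1; (−1)^{2·3·5}·(+1)^3·(-1)^2 = +1.
v=∞: -9690 < 0 and -858 < 0  ⇒  (a,b)_∞ = -1.
v=13: a=13^2·(≡7), b=13^3·(≡1) mod 13; (7|13)=-1, (1|13)=+1; (−1)^{2·3·6}·(-1)^3·(+1)^2 = -1.
v=3: a=3^1·(≡1), b=3^1·(≡2) mod 3; (1|3)=+1, (2|3)=-1; (−1)^{1·1·1}·(+1)^1·(-1)^1 = +1.
v=7: a=7^0·(≡5), b=7^-2·(≡5) mod 7; (5|7)=-1, (5|7)=-1; (−1)^{0·-2·3}·(-1)^-2·(-1)^0 = +1.
v=17: a=17^1·(≡1), b=17^2·(≡16) mod 17; (1|17)=+1, (16|17)=+1; (−1)^{1·2·8}·(+1)^2·(+1)^1 = +1.
Ram(-9690, -858) = {2, 5, 13, ∞}; no ℚ_2-point on the conic.

[2, 5, 13, inf]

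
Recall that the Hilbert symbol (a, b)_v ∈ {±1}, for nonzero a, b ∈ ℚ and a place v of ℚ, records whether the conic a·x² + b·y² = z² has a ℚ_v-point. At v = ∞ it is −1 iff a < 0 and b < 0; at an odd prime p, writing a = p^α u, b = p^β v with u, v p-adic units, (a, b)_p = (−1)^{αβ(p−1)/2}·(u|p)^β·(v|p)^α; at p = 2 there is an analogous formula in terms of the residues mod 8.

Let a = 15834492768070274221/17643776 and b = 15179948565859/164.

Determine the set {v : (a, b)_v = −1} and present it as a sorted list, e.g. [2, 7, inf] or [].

Mod squares: a ≡ 248501, b ≡ 5934299. Check v ∈ {∞, 2, 7, 11, 19, 23, 29, 31, 41}.
v=11: a=11^3·(≡8), b=11^2·(≡6) mod 11; (8|11)=-1, (6|11)=-1; (−1)^{3·2·5}·(-1)^2·(-1)^3 = -1.
v=2: v_2(a)=-8, v_2(b)=-2; units ≡ 5, 3 (mod 8); ε·ε+αω+βω = 0·1+-8·1+-2·1 ≡ 0  ⇒  (a,b)_2 = +1.
v=31: a=31^2·(≡4), b=31^1·(≡4) mod 31; (4|31)=+1, (4|31)=+1; (−1)^{2·1·15}·(+1)^1·(+1)^2 = +1.
v=41: a=41^-3·(≡15), b=41^-1·(≡8) mod 41; (15|41)=-1, (8|41)=+1; (−1)^{-3·-1·20}·(-1)^-1·(+1)^-3 = -1.
v=23: a=23^2·(≡9), b=23^1·(≡7) mod 23; (9|23)=+1, (7|23)=-1; (−1)^{2·1·11}·(+1)^1·(-1)^2 = +1.
v=∞: 248501 > 0 and 5934299 > 0  ⇒  (a,b)_∞ = +1.
v=7: a=7^6·(≡2), b=7^5·(≡2) mod 7; (2|7)=+1, (2|7)=+1; (−1)^{6·5·3}·(+1)^5·(+1)^6 = +1.
v=19: a=19^3·(≡16), b=19^2·(≡2) mod 19; (16|19)=+1, (2|19)=-1; (−1)^{3·2·9}·(+1)^2·(-1)^3 = -1.
v=29: a=29^1·(≡26), b=29^1·(≡1) mod 29; (26|29)=-1, (1|29)=+1; (−1)^{1·1·14}·(-1)^1·(+1)^1 = -1.
|Ram(248501, 5934299)| = 4, even; anisotropic at {11, 19, 29, 41}.

[11, 19, 29, 41]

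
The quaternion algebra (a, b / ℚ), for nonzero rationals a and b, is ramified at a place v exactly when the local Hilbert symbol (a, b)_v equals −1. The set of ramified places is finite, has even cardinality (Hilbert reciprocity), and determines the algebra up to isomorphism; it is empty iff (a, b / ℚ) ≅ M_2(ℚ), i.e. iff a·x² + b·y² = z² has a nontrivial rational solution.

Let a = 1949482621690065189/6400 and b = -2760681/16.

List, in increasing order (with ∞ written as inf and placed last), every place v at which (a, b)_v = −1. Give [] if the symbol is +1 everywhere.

[3, 7, 11, 17]

(a, b) ≡ (2261, -2760681) mod (ℚ^×)²; places V = {2, 3, 5, 7, 11, 13, 17, 19, 37, ∞}.
(a,b)_11: α=0, u≡10; β=1, v≡1 (mod 11); (10|11)=-1, (1|11)=+1; sign (−1)^0·-1^1·+1^0 = -1.
(a,b)_2: α=-8, β=-4; u≡5, v≡7 (mod 8); ε(u)ε(v)=0·1, αω(v)=-8·0, βω(u)=-4·1; sum ≡ 0  ⇒  +1.
(a,b)_5: α=-2, u≡4; β=0, v≡4 (mod 5); (4|5)=+1, (4|5)=+1; sign (−1)^0·+1^0·+1^-2 = +1.
(a,b)_3: α=6, u≡2; β=1, v≡2 (mod 3); (2|3)=-1, (2|3)=-1; sign (−1)^0·-1^1·-1^6 = -1.
(a,b)_7: α=3, u≡2; β=1, v≡2 (mod 7); (2|7)=+1, (2|7)=+1; sign (−1)^1·+1^1·+1^3 = -1.
(a,b)_13: α=2, u≡12; β=0, v≡4 (mod 13); (12|13)=+1, (4|13)=+1; sign (−1)^0·+1^0·+1^2 = +1.
(a,b)_37: α=2, u≡21; β=1, v≡1 (mod 37); (21|37)=+1, (1|37)=+1; sign (−1)^0·+1^1·+1^2 = +1.
(a,b)_∞: sgn(2261)=+, sgn(-2760681)=−, so +1.
(a,b)_17: α=3, u≡3; β=1, v≡9 (mod 17); (3|17)=-1, (9|17)=+1; sign (−1)^0·-1^1·+1^3 = -1.
(a,b)_19: α=3, u≡7; β=1, v≡2 (mod 19); (7|19)=+1, (2|19)=-1; sign (−1)^1·+1^1·-1^3 = +1.
|Ram(2261, -2760681)| = 4, even; anisotropic at {3, 7, 11, 17}.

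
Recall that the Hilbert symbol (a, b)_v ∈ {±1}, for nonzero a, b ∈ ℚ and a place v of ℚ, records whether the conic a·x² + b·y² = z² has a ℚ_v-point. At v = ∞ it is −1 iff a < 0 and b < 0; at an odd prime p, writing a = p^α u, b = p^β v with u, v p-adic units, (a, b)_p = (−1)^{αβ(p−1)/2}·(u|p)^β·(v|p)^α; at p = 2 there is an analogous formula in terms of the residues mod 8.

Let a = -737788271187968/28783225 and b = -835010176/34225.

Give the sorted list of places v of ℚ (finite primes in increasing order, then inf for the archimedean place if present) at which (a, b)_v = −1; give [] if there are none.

[11, 19, 23, inf]

Mod squares: a ≡ -124982, b ≡ -5434. Check v ∈ {∞, 2, 5, 7, 11, 13, 19, 23, 29, 37}.
v=11: a=11^1·(≡1), b=11^1·(≡4) mod 11; (1|11)=+1, (4|11)=+1; (−1)^{1·1·5}·(+1)^1·(+1)^1 = -1.
v=7: a=7^8·(≡3), b=7^4·(≡6) mod 7; (3|7)=-1, (6|7)=-1; (−1)^{8·4·3}·(-1)^4·(-1)^8 = +1.
v=∞: -124982 < 0 and -5434 < 0  ⇒  (a,b)_∞ = -1.
v=29: a=29^-2·(≡8), b=29^0·(≡27) mod 29; (8|29)=-1, (27|29)=-1; (−1)^{-2·0·14}·(-1)^0·(-1)^-2 = +1.
v=37: a=37^-2·(≡1), b=37^-2·(≡8) mod 37; (1|37)=+1, (8|37)=-1; (−1)^{-2·-2·18}·(+1)^-2·(-1)^-2 = +1.
v=2: v_2(a)=11, v_2(b)=7; units ≡ 5, 3 (mod 8); ε·ε+αω+βω = 0·1+11·1+7·1 ≡ 0  ⇒  (a,b)_2 = +1.
v=5: a=5^-2·(≡3), b=5^-2·(≡1) mod 5; (3|5)=-1, (1|5)=+1; (−1)^{-2·-2·2}·(-1)^-2·(+1)^-2 = +1.
v=19: a=19^1·(≡8), b=19^1·(≡14) mod 19; (8|19)=-1, (14|19)=-1; (−1)^{1·1·9}·(-1)^1·(-1)^1 = -1.
v=13: a=13^1·(≡8), b=13^1·(≡2) mod 13; (8|13)=-1, (2|13)=-1; (−1)^{1·1·6}·(-1)^1·(-1)^1 = +1.
v=23: a=23^1·(≡22), b=23^0·(≡17) mod 23; (22|23)=-1, (17|23)=-1; (−1)^{1·0·11}·(-1)^0·(-1)^1 = -1.
Ram(-124982, -5434) = {11, 19, 23, ∞}; no ℚ_11-point on the conic.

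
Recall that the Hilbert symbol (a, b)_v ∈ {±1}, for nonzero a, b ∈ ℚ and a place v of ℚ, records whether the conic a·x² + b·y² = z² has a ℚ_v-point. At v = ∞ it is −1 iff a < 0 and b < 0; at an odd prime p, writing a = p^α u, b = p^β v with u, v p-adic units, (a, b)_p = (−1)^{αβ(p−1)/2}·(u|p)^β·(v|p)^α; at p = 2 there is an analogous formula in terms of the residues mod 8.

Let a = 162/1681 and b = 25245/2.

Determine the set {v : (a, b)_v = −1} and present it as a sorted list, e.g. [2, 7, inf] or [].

[2, 3, 5, 11]

Mod squares: a ≡ 2, b ≡ 5610. Check v ∈ {∞, 2, 3, 5, 11, 17, 41}.
v=17: a=17^0·(≡4), b=17^1·(≡3) mod 17; (4|17)=+1, (3|17)=-1; (−1)^{0·1·8}·(+1)^1·(-1)^0 = +1.
v=5: a=5^0·(≡2), b=5^1·(≡2) mod 5; (2|5)=-1, (2|5)=-1; (−1)^{0·1·2}·(-1)^1·(-1)^0 = -1.
v=41: a=41^-2·(≡39), b=41^0·(≡15) mod 41; (39|41)=+1, (15|41)=-1; (−1)^{-2·0·20}·(+1)^0·(-1)^-2 = +1.
v=∞: 2 > 0 and 5610 > 0  ⇒  (a,b)_∞ = +1.
v=2: v_2(a)=1, v_2(b)=-1; units ≡ 1, 5 (mod 8); ε·ε+αω+βω = 0·0+1·1+-1·0 ≡ 1  ⇒  (a,b)_2 = -1.
v=11: a=11^0·(≡7), b=11^1·(≡9) mod 11; (7|11)=-1, (9|11)=+1; (−1)^{0·1·5}·(-1)^1·(+1)^0 = -1.
v=3: a=3^4·(≡2), b=3^3·(≡1) mod 3; (2|3)=-1, (1|3)=+1; (−1)^{4·3·1}·(-1)^3·(+1)^4 = -1.
Ram(2, 5610) = {2, 3, 5, 11}; no ℚ_2-point on the conic.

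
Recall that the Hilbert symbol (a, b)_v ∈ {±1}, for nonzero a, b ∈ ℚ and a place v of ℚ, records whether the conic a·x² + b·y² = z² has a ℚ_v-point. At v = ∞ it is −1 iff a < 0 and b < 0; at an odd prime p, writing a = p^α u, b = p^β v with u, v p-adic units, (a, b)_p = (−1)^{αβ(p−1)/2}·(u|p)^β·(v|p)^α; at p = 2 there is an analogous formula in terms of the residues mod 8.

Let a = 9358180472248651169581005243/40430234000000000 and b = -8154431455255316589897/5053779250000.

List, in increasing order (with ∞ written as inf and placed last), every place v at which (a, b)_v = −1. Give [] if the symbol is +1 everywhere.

Mod squares: a ≡ 195, b ≡ -429. Check v ∈ {∞, 2, 3, 5, 7, 11, 13, 17, 19, 29, 43}.
v=5: a=5^-9·(≡1), b=5^-6·(≡4) mod 5; (1|5)=+1, (4|5)=+1; (−1)^{-9·-6·2}·(+1)^-6·(+1)^-9 = +1.
v=2: v_2(a)=-10, v_2(b)=-4; units ≡ 3, 3 (mod 8); ε·ε+αω+βω = 1·1+-10·1+-4·1 ≡ 1  ⇒  (a,b)_2 = -1.
v=13: a=13^-1·(≡11), b=13^-1·(≡2) mod 13; (11|13)=-1, (2|13)=-1; (−1)^{-1·-1·6}·(-1)^-1·(-1)^-1 = +1.
v=11: a=11^4·(≡7), b=11^3·(≡9) mod 11; (7|11)=-1, (9|11)=+1; (−1)^{4·3·5}·(-1)^3·(+1)^4 = -1.
v=17: a=17^8·(≡2), b=17^6·(≡15) mod 17; (2|17)=+1, (15|17)=+1; (−1)^{8·6·8}·(+1)^6·(+1)^8 = +1.
v=∞: 195 > 0 and -429 < 0  ⇒  (a,b)_∞ = +1.
v=3: a=3^15·(≡2), b=3^15·(≡1) mod 3; (2|3)=-1, (1|3)=+1; (−1)^{15·15·1}·(-1)^15·(+1)^15 = +1.
v=29: a=29^-2·(≡18), b=29^-2·(≡7) mod 29; (18|29)=-1, (7|29)=+1; (−1)^{-2·-2·14}·(-1)^-2·(+1)^-2 = +1.
v=43: a=43^-2·(≡35), b=43^-2·(≡41) mod 43; (35|43)=+1, (41|43)=+1; (−1)^{-2·-2·21}·(+1)^-2·(+1)^-2 = +1.
v=19: a=19^4·(≡4), b=19^2·(≡12) mod 19; (4|19)=+1, (12|19)=-1; (−1)^{4·2·9}·(+1)^2·(-1)^4 = +1.
v=7: a=7^2·(≡6), b=7^2·(≡5) mod 7; (6|7)=-1, (5|7)=-1; (−1)^{2·2·3}·(-1)^2·(-1)^2 = +1.
|Ram(195, -429)| = 2, even; anisotropic at {2, 11}.

[2, 11]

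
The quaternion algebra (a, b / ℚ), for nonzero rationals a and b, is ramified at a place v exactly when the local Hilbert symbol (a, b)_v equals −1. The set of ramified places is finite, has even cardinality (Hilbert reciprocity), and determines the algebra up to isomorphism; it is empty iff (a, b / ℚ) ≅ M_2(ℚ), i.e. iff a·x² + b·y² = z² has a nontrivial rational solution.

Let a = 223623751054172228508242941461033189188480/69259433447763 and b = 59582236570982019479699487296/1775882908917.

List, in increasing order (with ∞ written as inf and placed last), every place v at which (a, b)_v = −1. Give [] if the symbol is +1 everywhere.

[2, 3, 5, 7, 13, 19]

Mod squares: a ≡ 6090, b ≡ 222053. Check v ∈ {∞, 2, 3, 5, 7, 11, 13, 19, 29, 31, 47, 53}.
v=19: a=19^4·(≡10), b=19^3·(≡14) mod 19; (10|19)=-1, (14|19)=-1; (−1)^{4·3·9}·(-1)^3·(-1)^4 = -1.
v=3: a=3^-15·(≡2), b=3^-14·(≡2) mod 3; (2|3)=-1, (2|3)=-1; (−1)^{-15·-14·1}·(-1)^-14·(-1)^-15 = -1.
v=∞: 6090 > 0 and 222053 > 0  ⇒  (a,b)_∞ = +1.
v=11: a=11^2·(≡10), b=11^2·(≡6) mod 11; (10|11)=-1, (6|11)=-1; (−1)^{2·2·5}·(-1)^2·(-1)^2 = +1.
v=2: v_2(a)=7, v_2(b)=6; units ≡ 5, 5 (mod 8); ε·ε+αω+βω = 0·0+7·1+6·1 ≡ 1  ⇒  (a,b)_2 = -1.
v=53: a=53^2·(≡30), b=53^2·(≡52) mod 53; (30|53)=-1, (52|53)=+1; (−1)^{2·2·26}·(-1)^2·(+1)^2 = +1.
v=29: a=29^5·(≡28), b=29^3·(≡4) mod 29; (28|29)=+1, (4|29)=+1; (−1)^{5·3·14}·(+1)^3·(+1)^5 = +1.
v=5: a=5^1·(≡2), b=5^0·(≡3) mod 5; (2|5)=-1, (3|5)=-1; (−1)^{1·0·2}·(-1)^0·(-1)^1 = -1.
v=7: a=7^5·(≡4), b=7^2·(≡6) mod 7; (4|7)=+1, (6|7)=-1; (−1)^{5·2·3}·(+1)^2·(-1)^5 = -1.
v=31: a=31^2·(≡28), b=31^1·(≡28) mod 31; (28|31)=+1, (28|31)=+1; (−1)^{2·1·15}·(+1)^1·(+1)^2 = +1.
v=13: a=13^-6·(≡7), b=13^-5·(≡3) mod 13; (7|13)=-1, (3|13)=+1; (−1)^{-6·-5·6}·(-1)^-5·(+1)^-6 = -1.
v=47: a=47^8·(≡14), b=47^6·(≡7) mod 47; (14|47)=+1, (7|47)=+1; (−1)^{8·6·23}·(+1)^6·(+1)^8 = +1.
(6090, 222053 / ℚ) ramifies at {2, 3, 5, 7, 13, 19}: a division algebra.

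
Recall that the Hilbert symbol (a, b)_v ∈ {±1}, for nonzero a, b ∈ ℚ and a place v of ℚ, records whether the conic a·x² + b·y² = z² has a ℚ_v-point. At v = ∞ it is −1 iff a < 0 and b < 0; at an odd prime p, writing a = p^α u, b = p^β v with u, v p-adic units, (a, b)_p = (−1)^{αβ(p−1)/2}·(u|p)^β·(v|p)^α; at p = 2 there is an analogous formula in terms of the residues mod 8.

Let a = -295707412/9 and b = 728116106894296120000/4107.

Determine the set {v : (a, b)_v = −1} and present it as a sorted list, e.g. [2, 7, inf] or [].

(a, b) ≡ (-437437, 12441) mod (ℚ^×)²; places V = {2, 3, 5, 7, 11, 13, 19, 23, 29, 37, ∞}.
(a,b)_13: α=3, u≡5; β=5, v≡6 (mod 13); (5|13)=-1, (6|13)=-1; sign (−1)^0·-1^5·-1^3 = +1.
(a,b)_19: α=1, u≡4; β=0, v≡2 (mod 19); (4|19)=+1, (2|19)=-1; sign (−1)^0·+1^0·-1^1 = -1.
(a,b)_3: α=-2, u≡2; β=-1, v≡1 (mod 3); (2|3)=-1, (1|3)=+1; sign (−1)^0·-1^-1·+1^-2 = -1.
(a,b)_2: α=2, β=6; u≡3, v≡1 (mod 8); ε(u)ε(v)=1·0, αω(v)=2·0, βω(u)=6·1; sum ≡ 0  ⇒  +1.
(a,b)_7: α=1, u≡3; β=4, v≡4 (mod 7); (3|7)=-1, (4|7)=+1; sign (−1)^0·-1^4·+1^1 = +1.
(a,b)_29: α=0, u≡28; β=1, v≡1 (mod 29); (28|29)=+1, (1|29)=+1; sign (−1)^0·+1^1·+1^0 = +1.
(a,b)_11: α=1, u≡5; β=3, v≡1 (mod 11); (5|11)=+1, (1|11)=+1; sign (−1)^1·+1^3·+1^1 = -1.
(a,b)_∞: sgn(-437437)=−, sgn(12441)=+, so +1.
(a,b)_23: α=1, u≡2; β=2, v≡15 (mod 23); (2|23)=+1, (15|23)=-1; sign (−1)^0·+1^2·-1^1 = -1.
(a,b)_37: α=0, u≡32; β=-2, v≡1 (mod 37); (32|37)=-1, (1|37)=+1; sign (−1)^0·-1^-2·+1^0 = +1.
(a,b)_5: α=0, u≡2; β=4, v≡1 (mod 5); (2|5)=-1, (1|5)=+1; sign (−1)^0·-1^4·+1^0 = +1.
Ram(-437437, 12441) = {3, 11, 19, 23}; no ℚ_3-point on the conic.

[3, 11, 19, 23]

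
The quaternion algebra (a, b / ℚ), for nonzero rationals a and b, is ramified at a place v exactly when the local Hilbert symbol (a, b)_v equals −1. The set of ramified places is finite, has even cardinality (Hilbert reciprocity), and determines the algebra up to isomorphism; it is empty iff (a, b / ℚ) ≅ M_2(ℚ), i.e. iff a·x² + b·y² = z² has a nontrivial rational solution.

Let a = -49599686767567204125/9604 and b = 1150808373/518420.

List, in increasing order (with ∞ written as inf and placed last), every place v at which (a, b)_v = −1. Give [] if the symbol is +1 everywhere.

Mod squares: a ≡ -81810885, b ≡ 185. Check v ∈ {∞, 2, 3, 5, 7, 11, 13, 17, 23, 29, 37}.
v=11: a=11^6·(≡3), b=11^2·(≡4) mod 11; (3|11)=+1, (4|11)=+1; (−1)^{6·2·5}·(+1)^2·(+1)^6 = +1.
v=∞: -81810885 < 0 and 185 > 0  ⇒  (a,b)_∞ = +1.
v=29: a=29^1·(≡10), b=29^0·(≡26) mod 29; (10|29)=-1, (26|29)=-1; (−1)^{1·0·14}·(-1)^0·(-1)^1 = -1.
v=3: a=3^5·(≡2), b=3^2·(≡2) mod 3; (2|3)=-1, (2|3)=-1; (−1)^{5·2·1}·(-1)^2·(-1)^5 = -1.
v=17: a=17^1·(≡11), b=17^0·(≡4) mod 17; (11|17)=-1, (4|17)=+1; (−1)^{1·0·8}·(-1)^0·(+1)^1 = +1.
v=5: a=5^3·(≡3), b=5^-1·(≡2) mod 5; (3|5)=-1, (2|5)=-1; (−1)^{3·-1·2}·(-1)^-1·(-1)^3 = +1.
v=23: a=23^1·(≡2), b=23^-2·(≡6) mod 23; (2|23)=+1, (6|23)=+1; (−1)^{1·-2·11}·(+1)^-2·(+1)^1 = +1.
v=2: v_2(a)=-2, v_2(b)=-2; units ≡ 3, 1 (mod 8); ε·ε+αω+βω = 1·0+-2·0+-2·1 ≡ 0  ⇒  (a,b)_2 = +1.
v=13: a=13^3·(≡1), b=13^4·(≡1) mod 13; (1|13)=+1, (1|13)=+1; (−1)^{3·4·6}·(+1)^4·(+1)^3 = +1.
v=7: a=7^-4·(≡6), b=7^-2·(≡5) mod 7; (6|7)=-1, (5|7)=-1; (−1)^{-4·-2·3}·(-1)^-2·(-1)^-4 = +1.
v=37: a=37^1·(≡35), b=37^1·(≡2) mod 37; (35|37)=-1, (2|37)=-1; (−1)^{1·1·18}·(-1)^1·(-1)^1 = +1.
(-81810885, 185 / ℚ) ramifies at {3, 29}: a division algebra.

[3, 29]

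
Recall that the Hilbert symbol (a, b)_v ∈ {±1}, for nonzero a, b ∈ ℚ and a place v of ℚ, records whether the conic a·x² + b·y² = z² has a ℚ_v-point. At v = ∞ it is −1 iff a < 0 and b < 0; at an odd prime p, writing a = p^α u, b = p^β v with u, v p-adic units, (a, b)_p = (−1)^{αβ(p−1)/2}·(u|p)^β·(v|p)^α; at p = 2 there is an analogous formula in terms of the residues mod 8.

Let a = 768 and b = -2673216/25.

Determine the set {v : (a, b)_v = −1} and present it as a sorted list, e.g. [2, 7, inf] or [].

(a, b) ≡ (3, -4641) mod (ℚ^×)²; places V = {2, 3, 5, 7, 13, 17, ∞}.
(a,b)_17: α=0, u≡3; β=1, v≡13 (mod 17); (3|17)=-1, (13|17)=+1; sign (−1)^0·-1^1·+1^0 = -1.
(a,b)_3: α=1, u≡1; β=3, v≡1 (mod 3); (1|3)=+1, (1|3)=+1; sign (−1)^1·+1^3·+1^1 = -1.
(a,b)_∞: sgn(3)=+, sgn(-4641)=−, so +1.
(a,b)_13: α=0, u≡1; β=1, v≡11 (mod 13); (1|13)=+1, (11|13)=-1; sign (−1)^0·+1^1·-1^0 = +1.
(a,b)_5: α=0, u≡3; β=-2, v≡4 (mod 5); (3|5)=-1, (4|5)=+1; sign (−1)^0·-1^-2·+1^0 = +1.
(a,b)_2: α=8, β=6; u≡3, v≡7 (mod 8); ε(u)ε(v)=1·1, αω(v)=8·0, βω(u)=6·1; sum ≡ 1  ⇒  -1.
(a,b)_7: α=0, u≡5; β=1, v≡1 (mod 7); (5|7)=-1, (1|7)=+1; sign (−1)^0·-1^1·+1^0 = -1.
|Ram(3, -4641)| = 4, even; anisotropic at {2, 3, 7, 17}.

[2, 3, 7, 17]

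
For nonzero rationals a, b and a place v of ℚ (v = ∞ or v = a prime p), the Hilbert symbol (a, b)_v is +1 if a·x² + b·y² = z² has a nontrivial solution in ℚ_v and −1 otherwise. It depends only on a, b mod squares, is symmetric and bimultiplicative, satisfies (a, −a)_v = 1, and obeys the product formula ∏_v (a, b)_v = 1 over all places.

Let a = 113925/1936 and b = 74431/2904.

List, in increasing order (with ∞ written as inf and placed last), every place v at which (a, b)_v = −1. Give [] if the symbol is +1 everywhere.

[2, 31]

(a, b) ≡ (93, 186) mod (ℚ^×)²; places V = {2, 3, 5, 7, 11, 31, ∞}.
(a,b)_3: α=1, u≡1; β=-1, v≡2 (mod 3); (1|3)=+1, (2|3)=-1; sign (−1)^1·+1^-1·-1^1 = +1.
(a,b)_∞: sgn(93)=+, sgn(186)=+, so +1.
(a,b)_2: α=-4, β=-3; u≡5, v≡5 (mod 8); ε(u)ε(v)=0·0, αω(v)=-4·1, βω(u)=-3·1; sum ≡ 1  ⇒  -1.
(a,b)_11: α=-2, u≡4; β=-2, v≡8 (mod 11); (4|11)=+1, (8|11)=-1; sign (−1)^0·+1^-2·-1^-2 = +1.
(a,b)_31: α=1, u≡30; β=1, v≡11 (mod 31); (30|31)=-1, (11|31)=-1; sign (−1)^1·-1^1·-1^1 = -1.
(a,b)_5: α=2, u≡2; β=0, v≡4 (mod 5); (2|5)=-1, (4|5)=+1; sign (−1)^0·-1^0·+1^2 = +1.
(a,b)_7: α=2, u≡2; β=4, v≡4 (mod 7); (2|7)=+1, (4|7)=+1; sign (−1)^0·+1^4·+1^2 = +1.
|Ram(93, 186)| = 2, even; anisotropic at {2, 31}.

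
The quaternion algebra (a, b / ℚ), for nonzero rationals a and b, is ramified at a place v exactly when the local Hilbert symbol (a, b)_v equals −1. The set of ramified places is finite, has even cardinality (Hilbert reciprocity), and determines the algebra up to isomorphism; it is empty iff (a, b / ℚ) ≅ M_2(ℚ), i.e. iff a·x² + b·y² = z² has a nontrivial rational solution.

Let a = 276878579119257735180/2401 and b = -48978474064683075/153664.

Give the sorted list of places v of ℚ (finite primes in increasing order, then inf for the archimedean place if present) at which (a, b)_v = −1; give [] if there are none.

Mod squares: a ≡ 105995, b ≡ -3. Check v ∈ {∞, 2, 3, 5, 7, 11, 17, 23, 29, 43}.
v=17: a=17^1·(≡15), b=17^0·(≡5) mod 17; (15|17)=+1, (5|17)=-1; (−1)^{1·0·8}·(+1)^0·(-1)^1 = -1.
v=5: a=5^1·(≡1), b=5^2·(≡3) mod 5; (1|5)=+1, (3|5)=-1; (−1)^{1·2·2}·(+1)^2·(-1)^1 = -1.
v=23: a=23^2·(≡7), b=23^2·(≡5) mod 23; (7|23)=-1, (5|23)=-1; (−1)^{2·2·11}·(-1)^2·(-1)^2 = +1.
v=29: a=29^3·(≡22), b=29^2·(≡11) mod 29; (22|29)=+1, (11|29)=-1; (−1)^{3·2·14}·(+1)^2·(-1)^3 = -1.
v=2: v_2(a)=2, v_2(b)=-6; units ≡ 3, 5 (mod 8); ε·ε+αω+βω = 1·0+2·1+-6·1 ≡ 0  ⇒  (a,b)_2 = +1.
v=11: a=11^2·(≡7), b=11^2·(≡10) mod 11; (7|11)=-1, (10|11)=-1; (−1)^{2·2·5}·(-1)^2·(-1)^2 = +1.
v=3: a=3^8·(≡2), b=3^9·(≡2) mod 3; (2|3)=-1, (2|3)=-1; (−1)^{8·9·1}·(-1)^9·(-1)^8 = -1.
v=∞: 105995 > 0 and -3 < 0  ⇒  (a,b)_∞ = +1.
v=7: a=7^-4·(≡1), b=7^-4·(≡4) mod 7; (1|7)=+1, (4|7)=+1; (−1)^{-4·-4·3}·(+1)^-4·(+1)^-4 = +1.
v=43: a=43^3·(≡13), b=43^2·(≡21) mod 43; (13|43)=+1, (21|43)=+1; (−1)^{3·2·21}·(+1)^2·(+1)^3 = +1.
Ram(105995, -3) = {3, 5, 17, 29}; no ℚ_3-point on the conic.

[3, 5, 17, 29]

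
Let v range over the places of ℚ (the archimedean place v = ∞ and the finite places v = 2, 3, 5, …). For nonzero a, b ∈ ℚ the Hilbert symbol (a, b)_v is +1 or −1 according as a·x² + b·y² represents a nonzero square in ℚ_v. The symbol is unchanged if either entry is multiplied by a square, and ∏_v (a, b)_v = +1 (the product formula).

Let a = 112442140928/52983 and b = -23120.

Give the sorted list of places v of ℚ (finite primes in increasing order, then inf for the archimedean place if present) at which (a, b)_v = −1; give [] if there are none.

[2, 17]

(a, b) ≡ (119, -5) mod (ℚ^×)²; places V = {2, 3, 5, 7, 13, 17, 23, 29, ∞}.
(a,b)_23: α=2, u≡1; β=0, v≡18 (mod 23); (1|23)=+1, (18|23)=+1; sign (−1)^0·+1^0·+1^2 = +1.
(a,b)_∞: sgn(119)=+, sgn(-5)=−, so +1.
(a,b)_5: α=0, u≡1; β=1, v≡1 (mod 5); (1|5)=+1, (1|5)=+1; sign (−1)^0·+1^1·+1^0 = +1.
(a,b)_7: α=-1, u≡6; β=0, v≡1 (mod 7); (6|7)=-1, (1|7)=+1; sign (−1)^0·-1^0·+1^-1 = +1.
(a,b)_17: α=3, u≡6; β=2, v≡5 (mod 17); (6|17)=-1, (5|17)=-1; sign (−1)^0·-1^2·-1^3 = -1.
(a,b)_3: α=-2, u≡2; β=0, v≡1 (mod 3); (2|3)=-1, (1|3)=+1; sign (−1)^0·-1^0·+1^-2 = +1.
(a,b)_29: α=-2, u≡14; β=0, v≡22 (mod 29); (14|29)=-1, (22|29)=+1; sign (−1)^0·-1^0·+1^-2 = +1.
(a,b)_13: α=2, u≡11; β=0, v≡7 (mod 13); (11|13)=-1, (7|13)=-1; sign (−1)^0·-1^0·-1^2 = +1.
(a,b)_2: α=8, β=4; u≡7, v≡3 (mod 8); ε(u)ε(v)=1·1, αω(v)=8·1, βω(u)=4·0; sum ≡ 1  ⇒  -1.
(119, -5 / ℚ) ramifies at {2, 17}: a division algebra.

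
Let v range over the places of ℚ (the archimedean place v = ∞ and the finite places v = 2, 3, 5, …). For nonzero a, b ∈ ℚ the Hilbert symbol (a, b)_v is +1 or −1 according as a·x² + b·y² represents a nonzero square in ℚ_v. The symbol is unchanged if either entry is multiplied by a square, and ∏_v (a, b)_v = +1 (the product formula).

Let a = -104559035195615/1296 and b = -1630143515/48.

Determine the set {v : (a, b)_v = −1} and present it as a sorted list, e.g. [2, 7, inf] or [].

(a, b) ≡ (-25415, -345345) mod (ℚ^×)²; places V = {2, 3, 5, 7, 11, 13, 17, 23, ∞}.
(a,b)_13: α=1, u≡11; β=1, v≡2 (mod 13); (11|13)=-1, (2|13)=-1; sign (−1)^0·-1^1·-1^1 = +1.
(a,b)_∞: sgn(-25415)=−, sgn(-345345)=−, so -1.
(a,b)_3: α=-4, u≡1; β=-1, v≡1 (mod 3); (1|3)=+1, (1|3)=+1; sign (−1)^0·+1^-1·+1^-4 = +1.
(a,b)_2: α=-4, β=-4; u≡1, v≡7 (mod 8); ε(u)ε(v)=0·1, αω(v)=-4·0, βω(u)=-4·0; sum ≡ 0  ⇒  +1.
(a,b)_23: α=1, u≡7; β=1, v≡3 (mod 23); (7|23)=-1, (3|23)=+1; sign (−1)^1·-1^1·+1^1 = +1.
(a,b)_7: α=6, u≡1; β=3, v≡4 (mod 7); (1|7)=+1, (4|7)=+1; sign (−1)^0·+1^3·+1^6 = +1.
(a,b)_11: α=2, u≡8; β=1, v≡7 (mod 11); (8|11)=-1, (7|11)=-1; sign (−1)^0·-1^1·-1^2 = -1.
(a,b)_17: α=3, u≡13; β=2, v≡6 (mod 17); (13|17)=+1, (6|17)=-1; sign (−1)^0·+1^2·-1^3 = -1.
(a,b)_5: α=1, u≡2; β=1, v≡4 (mod 5); (2|5)=-1, (4|5)=+1; sign (−1)^0·-1^1·+1^1 = -1.
Ram(-25415, -345345) = {5, 11, 17, ∞}; no ℚ_5-point on the conic.

[5, 11, 17, inf]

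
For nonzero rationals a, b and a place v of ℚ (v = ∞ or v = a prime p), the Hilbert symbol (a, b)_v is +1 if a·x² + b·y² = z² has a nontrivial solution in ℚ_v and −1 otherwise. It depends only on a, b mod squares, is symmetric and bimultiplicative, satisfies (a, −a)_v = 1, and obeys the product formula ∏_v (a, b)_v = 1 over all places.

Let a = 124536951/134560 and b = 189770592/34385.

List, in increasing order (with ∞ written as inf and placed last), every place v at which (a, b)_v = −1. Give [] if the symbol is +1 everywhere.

[2, 3, 5, 13]

(a, b) ≡ (1190, 6630) mod (ℚ^×)²; places V = {2, 3, 5, 7, 11, 13, 17, 23, 29, 31, ∞}.
(a,b)_31: α=2, u≡30; β=2, v≡21 (mod 31); (30|31)=-1, (21|31)=-1; sign (−1)^0·-1^2·-1^2 = +1.
(a,b)_5: α=-1, u≡3; β=-1, v≡1 (mod 5); (3|5)=-1, (1|5)=+1; sign (−1)^0·-1^-1·+1^-1 = -1.
(a,b)_3: α=2, u≡2; β=1, v≡2 (mod 3); (2|3)=-1, (2|3)=-1; sign (−1)^0·-1^1·-1^2 = -1.
(a,b)_13: α=0, u≡11; β=-1, v≡4 (mod 13); (11|13)=-1, (4|13)=+1; sign (−1)^0·-1^-1·+1^0 = -1.
(a,b)_7: α=1, u≡4; β=0, v≡4 (mod 7); (4|7)=+1, (4|7)=+1; sign (−1)^0·+1^0·+1^1 = +1.
(a,b)_29: α=-2, u≡7; β=0, v≡8 (mod 29); (7|29)=+1, (8|29)=-1; sign (−1)^0·+1^0·-1^-2 = +1.
(a,b)_2: α=-5, β=5; u≡3, v≡3 (mod 8); ε(u)ε(v)=1·1, αω(v)=-5·1, βω(u)=5·1; sum ≡ 1  ⇒  -1.
(a,b)_23: α=0, u≡7; β=-2, v≡4 (mod 23); (7|23)=-1, (4|23)=+1; sign (−1)^0·-1^-2·+1^0 = +1.
(a,b)_11: α=2, u≡2; β=2, v≡6 (mod 11); (2|11)=-1, (6|11)=-1; sign (−1)^0·-1^2·-1^2 = +1.
(a,b)_17: α=1, u≡16; β=1, v≡1 (mod 17); (16|17)=+1, (1|17)=+1; sign (−1)^0·+1^1·+1^1 = +1.
(a,b)_∞: sgn(1190)=+, sgn(6630)=+, so +1.
(1190, 6630 / ℚ) ramifies at {2, 3, 5, 13}: a division algebra.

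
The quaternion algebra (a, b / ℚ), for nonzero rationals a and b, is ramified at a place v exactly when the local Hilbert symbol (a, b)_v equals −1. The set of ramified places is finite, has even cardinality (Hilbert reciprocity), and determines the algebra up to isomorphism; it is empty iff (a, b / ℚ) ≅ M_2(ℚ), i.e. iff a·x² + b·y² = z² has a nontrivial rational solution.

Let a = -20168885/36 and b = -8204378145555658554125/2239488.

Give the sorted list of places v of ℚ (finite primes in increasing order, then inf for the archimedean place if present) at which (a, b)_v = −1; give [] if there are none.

[5, 17, 53, inf]

Mod squares: a ≡ -166685, b ≡ -500055. Check v ∈ {∞, 2, 3, 5, 11, 17, 37, 53}.
v=3: a=3^-2·(≡1), b=3^-7·(≡1) mod 3; (1|3)=+1, (1|3)=+1; (−1)^{-2·-7·1}·(+1)^-7·(+1)^-2 = +1.
v=37: a=37^1·(≡21), b=37^3·(≡1) mod 37; (21|37)=+1, (1|37)=+1; (−1)^{1·3·18}·(+1)^3·(+1)^1 = +1.
v=2: v_2(a)=-2, v_2(b)=-10; units ≡ 3, 1 (mod 8); ε·ε+αω+βω = 1·0+-2·0+-10·1 ≡ 0  ⇒  (a,b)_2 = +1.
v=53: a=53^1·(≡19), b=53^3·(≡38) mod 53; (19|53)=-1, (38|53)=+1; (−1)^{1·3·26}·(-1)^3·(+1)^1 = -1.
v=5: a=5^1·(≡3), b=5^3·(≡4) mod 5; (3|5)=-1, (4|5)=+1; (−1)^{1·3·2}·(-1)^3·(+1)^1 = -1.
v=∞: -166685 < 0 and -500055 < 0  ⇒  (a,b)_∞ = -1.
v=11: a=11^2·(≡3), b=11^6·(≡4) mod 11; (3|11)=+1, (4|11)=+1; (−1)^{2·6·5}·(+1)^6·(+1)^2 = +1.
v=17: a=17^1·(≡4), b=17^3·(≡7) mod 17; (4|17)=+1, (7|17)=-1; (−1)^{1·3·8}·(+1)^3·(-1)^1 = -1.
Ram(-166685, -500055) = {5, 17, 53, ∞}; no ℚ_5-point on the conic.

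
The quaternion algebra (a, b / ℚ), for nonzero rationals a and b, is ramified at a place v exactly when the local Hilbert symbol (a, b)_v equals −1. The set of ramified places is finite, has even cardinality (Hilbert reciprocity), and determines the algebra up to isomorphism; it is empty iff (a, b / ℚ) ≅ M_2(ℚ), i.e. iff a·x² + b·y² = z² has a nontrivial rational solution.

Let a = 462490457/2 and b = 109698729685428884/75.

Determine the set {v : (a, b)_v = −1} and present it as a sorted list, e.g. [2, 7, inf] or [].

[11, 31]

Mod squares: a ≡ 8866, b ≡ 1023. Check v ∈ {∞, 2, 3, 5, 7, 11, 13, 17, 19, 31}.
v=∞: 8866 > 0 and 1023 > 0  ⇒  (a,b)_∞ = +1.
v=31: a=31^1·(≡9), b=31^3·(≡9) mod 31; (9|31)=+1, (9|31)=+1; (−1)^{1·3·15}·(+1)^3·(+1)^1 = -1.
v=3: a=3^0·(≡1), b=3^-1·(≡2) mod 3; (1|3)=+1, (2|3)=-1; (−1)^{0·-1·1}·(+1)^-1·(-1)^0 = +1.
v=19: a=19^2·(≡12), b=19^0·(≡17) mod 19; (12|19)=-1, (17|19)=+1; (−1)^{2·0·9}·(-1)^0·(+1)^2 = +1.
v=2: v_2(a)=-1, v_2(b)=2; units ≡ 1, 7 (mod 8); ε·ε+αω+βω = 0·1+-1·0+2·0 ≡ 0  ⇒  (a,b)_2 = +1.
v=17: a=17^2·(≡9), b=17^4·(≡6) mod 17; (9|17)=+1, (6|17)=-1; (−1)^{2·4·8}·(+1)^4·(-1)^2 = +1.
v=5: a=5^0·(≡1), b=5^-2·(≡3) mod 5; (1|5)=+1, (3|5)=-1; (−1)^{0·-2·2}·(+1)^-2·(-1)^0 = +1.
v=11: a=11^1·(≡1), b=11^3·(≡9) mod 11; (1|11)=+1, (9|11)=+1; (−1)^{1·3·5}·(+1)^3·(+1)^1 = -1.
v=7: a=7^0·(≡1), b=7^2·(≡1) mod 7; (1|7)=+1, (1|7)=+1; (−1)^{0·2·3}·(+1)^2·(+1)^0 = +1.
v=13: a=13^1·(≡6), b=13^2·(≡10) mod 13; (6|13)=-1, (10|13)=+1; (−1)^{1·2·6}·(-1)^2·(+1)^1 = +1.
Ram(8866, 1023) = {11, 31}; no ℚ_11-point on the conic.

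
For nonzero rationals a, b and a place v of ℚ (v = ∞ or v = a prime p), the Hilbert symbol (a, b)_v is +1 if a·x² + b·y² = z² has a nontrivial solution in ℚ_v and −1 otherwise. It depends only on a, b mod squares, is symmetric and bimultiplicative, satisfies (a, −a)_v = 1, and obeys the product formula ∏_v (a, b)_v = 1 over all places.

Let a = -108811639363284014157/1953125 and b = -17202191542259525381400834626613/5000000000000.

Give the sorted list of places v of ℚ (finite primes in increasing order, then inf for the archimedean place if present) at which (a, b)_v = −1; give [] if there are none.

[2, inf]

Mod squares: a ≡ -62985, b ≡ -2187185. Check v ∈ {∞, 2, 3, 5, 7, 11, 13, 17, 19, 23}.
v=13: a=13^1·(≡12), b=13^1·(≡1) mod 13; (12|13)=+1, (1|13)=+1; (−1)^{1·1·6}·(+1)^1·(+1)^1 = +1.
v=3: a=3^5·(≡2), b=3^12·(≡1) mod 3; (2|3)=-1, (1|3)=+1; (−1)^{5·12·1}·(-1)^12·(+1)^5 = +1.
v=2: v_2(a)=0, v_2(b)=-12; units ≡ 7, 7 (mod 8); ε·ε+αω+βω = 1·1+0·0+-12·0 ≡ 1  ⇒  (a,b)_2 = -1.
v=17: a=17^3·(≡15), b=17^4·(≡2) mod 17; (15|17)=+1, (2|17)=+1; (−1)^{3·4·8}·(+1)^4·(+1)^3 = +1.
v=23: a=23^2·(≡3), b=23^3·(≡21) mod 23; (3|23)=+1, (21|23)=-1; (−1)^{2·3·11}·(+1)^3·(-1)^2 = +1.
v=19: a=19^1·(≡13), b=19^1·(≡4) mod 19; (13|19)=-1, (4|19)=+1; (−1)^{1·1·9}·(-1)^1·(+1)^1 = +1.
v=∞: -62985 < 0 and -2187185 < 0  ⇒  (a,b)_∞ = -1.
v=5: a=5^-9·(≡3), b=5^-13·(≡2) mod 5; (3|5)=-1, (2|5)=-1; (−1)^{-9·-13·2}·(-1)^-13·(-1)^-9 = +1.
v=11: a=11^2·(≡9), b=11^3·(≡3) mod 11; (9|11)=+1, (3|11)=+1; (−1)^{2·3·5}·(+1)^3·(+1)^2 = +1.
v=7: a=7^8·(≡4), b=7^13·(≡4) mod 7; (4|7)=+1, (4|7)=+1; (−1)^{8·13·3}·(+1)^13·(+1)^8 = +1.
|Ram(-62985, -2187185)| = 2, even; anisotropic at {2, ∞}.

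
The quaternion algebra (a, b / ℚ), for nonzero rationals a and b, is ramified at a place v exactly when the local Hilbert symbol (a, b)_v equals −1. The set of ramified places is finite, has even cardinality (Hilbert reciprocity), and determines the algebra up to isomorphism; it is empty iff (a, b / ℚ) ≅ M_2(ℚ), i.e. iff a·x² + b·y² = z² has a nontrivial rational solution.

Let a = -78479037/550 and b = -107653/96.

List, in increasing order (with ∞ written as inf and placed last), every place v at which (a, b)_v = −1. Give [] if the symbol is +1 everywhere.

[3, 11, 13, inf]

(a, b) ≡ (-286, -78) mod (ℚ^×)²; places V = {2, 3, 5, 7, 11, 13, ∞}.
(a,b)_3: α=6, u≡2; β=-1, v≡1 (mod 3); (2|3)=-1, (1|3)=+1; sign (−1)^0·-1^-1·+1^6 = -1.
(a,b)_5: α=-2, u≡4; β=0, v≡2 (mod 5); (4|5)=+1, (2|5)=-1; sign (−1)^0·+1^0·-1^-2 = +1.
(a,b)_13: α=3, u≡4; β=3, v≡11 (mod 13); (4|13)=+1, (11|13)=-1; sign (−1)^0·+1^3·-1^3 = -1.
(a,b)_∞: sgn(-286)=−, sgn(-78)=−, so -1.
(a,b)_7: α=2, u≡2; β=2, v≡3 (mod 7); (2|7)=+1, (3|7)=-1; sign (−1)^0·+1^2·-1^2 = +1.
(a,b)_2: α=-1, β=-5; u≡1, v≡1 (mod 8); ε(u)ε(v)=0·0, αω(v)=-1·0, βω(u)=-5·0; sum ≡ 0  ⇒  +1.
(a,b)_11: α=-1, u≡2; β=0, v≡6 (mod 11); (2|11)=-1, (6|11)=-1; sign (−1)^0·-1^0·-1^-1 = -1.
|Ram(-286, -78)| = 4, even; anisotropic at {3, 11, 13, ∞}.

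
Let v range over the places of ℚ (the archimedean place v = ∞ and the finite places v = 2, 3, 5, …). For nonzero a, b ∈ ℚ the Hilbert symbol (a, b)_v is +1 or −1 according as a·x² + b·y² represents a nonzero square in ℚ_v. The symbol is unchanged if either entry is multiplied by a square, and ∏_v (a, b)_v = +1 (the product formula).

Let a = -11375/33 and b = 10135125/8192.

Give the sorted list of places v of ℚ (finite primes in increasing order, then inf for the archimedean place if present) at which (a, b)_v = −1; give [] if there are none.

[3, 7, 11, 13]

Mod squares: a ≡ -15015, b ≡ 10010. Check v ∈ {∞, 2, 3, 5, 7, 11, 13}.
v=7: a=7^1·(≡4), b=7^1·(≡1) mod 7; (4|7)=+1, (1|7)=+1; (−1)^{1·1·3}·(+1)^1·(+1)^1 = -1.
v=3: a=3^-1·(≡2), b=3^4·(≡2) mod 3; (2|3)=-1, (2|3)=-1; (−1)^{-1·4·1}·(-1)^4·(-1)^-1 = -1.
v=11: a=11^-1·(≡7), b=11^1·(≡6) mod 11; (7|11)=-1, (6|11)=-1; (−1)^{-1·1·5}·(-1)^1·(-1)^-1 = -1.
v=2: v_2(a)=0, v_2(b)=-13; units ≡ 1, 5 (mod 8); ε·ε+αω+βω = 0·0+0·1+-13·0 ≡ 0  ⇒  (a,b)_2 = +1.
v=5: a=5^3·(≡3), b=5^3·(≡3) mod 5; (3|5)=-1, (3|5)=-1; (−1)^{3·3·2}·(-1)^3·(-1)^3 = +1.
v=13: a=13^1·(≡5), b=13^1·(≡1) mod 13; (5|13)=-1, (1|13)=+1; (−1)^{1·1·6}·(-1)^1·(+1)^1 = -1.
v=∞: -15015 < 0 and 10010 > 0  ⇒  (a,b)_∞ = +1.
Ram(-15015, 10010) = {3, 7, 11, 13}; no ℚ_3-point on the conic.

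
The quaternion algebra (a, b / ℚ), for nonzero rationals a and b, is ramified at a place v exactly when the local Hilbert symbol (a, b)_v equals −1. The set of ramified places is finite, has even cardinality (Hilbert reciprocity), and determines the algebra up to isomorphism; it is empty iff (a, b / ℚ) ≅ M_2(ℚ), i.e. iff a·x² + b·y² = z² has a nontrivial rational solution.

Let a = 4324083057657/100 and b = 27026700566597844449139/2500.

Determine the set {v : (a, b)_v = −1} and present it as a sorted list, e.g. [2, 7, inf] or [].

(a, b) ≡ (17, 504339) mod (ℚ^×)²; places V = {2, 3, 5, 11, 17, 29, 31, ∞}.
(a,b)_3: α=2, u≡2; β=9, v≡2 (mod 3); (2|3)=-1, (2|3)=-1; sign (−1)^0·-1^9·-1^2 = -1.
(a,b)_2: α=-2, β=-2; u≡1, v≡3 (mod 8); ε(u)ε(v)=0·1, αω(v)=-2·1, βω(u)=-2·0; sum ≡ 0  ⇒  +1.
(a,b)_∞: sgn(17)=+, sgn(504339)=+, so +1.
(a,b)_11: α=2, u≡6; β=3, v≡3 (mod 11); (6|11)=-1, (3|11)=+1; sign (−1)^0·-1^3·+1^2 = -1.
(a,b)_5: α=-2, u≡3; β=-4, v≡1 (mod 5); (3|5)=-1, (1|5)=+1; sign (−1)^0·-1^-4·+1^-2 = +1.
(a,b)_31: α=2, u≡21; β=3, v≡8 (mod 31); (21|31)=-1, (8|31)=+1; sign (−1)^0·-1^3·+1^2 = -1.
(a,b)_17: α=3, u≡15; β=5, v≡1 (mod 17); (15|17)=+1, (1|17)=+1; sign (−1)^0·+1^5·+1^3 = +1.
(a,b)_29: α=2, u≡10; β=3, v≡22 (mod 29); (10|29)=-1, (22|29)=+1; sign (−1)^0·-1^3·+1^2 = -1.
(17, 504339 / ℚ) ramifies at {3, 11, 29, 31}: a division algebra.

[3, 11, 29, 31]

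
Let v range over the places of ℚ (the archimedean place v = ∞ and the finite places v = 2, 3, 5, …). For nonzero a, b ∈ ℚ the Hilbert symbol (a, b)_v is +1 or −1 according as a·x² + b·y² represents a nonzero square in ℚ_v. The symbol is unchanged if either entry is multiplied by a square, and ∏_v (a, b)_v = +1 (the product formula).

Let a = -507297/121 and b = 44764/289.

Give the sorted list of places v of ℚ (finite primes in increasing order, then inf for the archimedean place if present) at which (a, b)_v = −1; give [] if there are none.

Mod squares: a ≡ -10353, b ≡ 31. Check v ∈ {∞, 2, 3, 7, 11, 17, 19, 29, 31}.
v=17: a=17^1·(≡14), b=17^-2·(≡3) mod 17; (14|17)=-1, (3|17)=-1; (−1)^{1·-2·8}·(-1)^-2·(-1)^1 = -1.
v=19: a=19^0·(≡14), b=19^2·(≡12) mod 19; (14|19)=-1, (12|19)=-1; (−1)^{0·2·9}·(-1)^2·(-1)^0 = +1.
v=7: a=7^3·(≡6), b=7^0·(≡3) mod 7; (6|7)=-1, (3|7)=-1; (−1)^{3·0·3}·(-1)^0·(-1)^3 = -1.
v=29: a=29^1·(≡22), b=29^0·(≡12) mod 29; (22|29)=+1, (12|29)=-1; (−1)^{1·0·14}·(+1)^0·(-1)^1 = -1.
v=11: a=11^-2·(≡1), b=11^0·(≡9) mod 11; (1|11)=+1, (9|11)=+1; (−1)^{-2·0·5}·(+1)^0·(+1)^-2 = +1.
v=∞: -10353 < 0 and 31 > 0  ⇒  (a,b)_∞ = +1.
v=3: a=3^1·(≡2), b=3^0·(≡1) mod 3; (2|3)=-1, (1|3)=+1; (−1)^{1·0·1}·(-1)^0·(+1)^1 = +1.
v=31: a=31^0·(≡25), b=31^1·(≡8) mod 31; (25|31)=+1, (8|31)=+1; (−1)^{0·1·15}·(+1)^1·(+1)^0 = +1.
v=2: v_2(a)=0, v_2(b)=2; units ≡ 7, 7 (mod 8); ε·ε+αω+βω = 1·1+0·0+2·0 ≡ 1  ⇒  (a,b)_2 = -1.
|Ram(-10353, 31)| = 4, even; anisotropic at {2, 7, 17, 29}.

[2, 7, 17, 29]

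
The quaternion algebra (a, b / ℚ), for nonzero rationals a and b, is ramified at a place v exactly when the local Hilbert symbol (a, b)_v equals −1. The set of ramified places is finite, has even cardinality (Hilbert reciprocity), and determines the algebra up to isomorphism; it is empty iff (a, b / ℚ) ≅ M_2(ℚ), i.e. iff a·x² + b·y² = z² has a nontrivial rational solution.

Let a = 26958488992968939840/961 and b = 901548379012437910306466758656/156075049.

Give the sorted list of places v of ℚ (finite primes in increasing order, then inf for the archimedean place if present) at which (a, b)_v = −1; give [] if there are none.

[3, 7]

Mod squares: a ≡ 45885, b ≡ 119. Check v ∈ {∞, 2, 3, 5, 7, 13, 17, 19, 23, 31, 41}.
v=2: v_2(a)=6, v_2(b)=16; units ≡ 5, 7 (mod 8); ε·ε+αω+βω = 0·1+6·0+16·1 ≡ 0  ⇒  (a,b)_2 = +1.
v=31: a=31^-2·(≡14), b=31^-4·(≡22) mod 31; (14|31)=+1, (22|31)=-1; (−1)^{-2·-4·15}·(+1)^-4·(-1)^-2 = +1.
v=5: a=5^1·(≡3), b=5^0·(≡4) mod 5; (3|5)=-1, (4|5)=+1; (−1)^{1·0·2}·(-1)^0·(+1)^1 = +1.
v=23: a=23^3·(≡10), b=23^4·(≡18) mod 23; (10|23)=-1, (18|23)=+1; (−1)^{3·4·11}·(-1)^4·(+1)^3 = +1.
v=19: a=19^1·(≡18), b=19^0·(≡4) mod 19; (18|19)=-1, (4|19)=+1; (−1)^{1·0·9}·(-1)^0·(+1)^1 = +1.
v=17: a=17^2·(≡1), b=17^5·(≡14) mod 17; (1|17)=+1, (14|17)=-1; (−1)^{2·5·8}·(+1)^5·(-1)^2 = +1.
v=∞: 45885 > 0 and 119 > 0  ⇒  (a,b)_∞ = +1.
v=7: a=7^3·(≡5), b=7^5·(≡5) mod 7; (5|7)=-1, (5|7)=-1; (−1)^{3·5·3}·(-1)^5·(-1)^3 = -1.
v=13: a=13^0·(≡8), b=13^-2·(≡6) mod 13; (8|13)=-1, (6|13)=-1; (−1)^{0·-2·6}·(-1)^-2·(-1)^0 = +1.
v=41: a=41^2·(≡29), b=41^4·(≡23) mod 41; (29|41)=-1, (23|41)=+1; (−1)^{2·4·20}·(-1)^4·(+1)^2 = +1.
v=3: a=3^7·(≡1), b=3^6·(≡2) mod 3; (1|3)=+1, (2|3)=-1; (−1)^{7·6·1}·(+1)^6·(-1)^7 = -1.
(45885, 119 / ℚ) ramifies at {3, 7}: a division algebra.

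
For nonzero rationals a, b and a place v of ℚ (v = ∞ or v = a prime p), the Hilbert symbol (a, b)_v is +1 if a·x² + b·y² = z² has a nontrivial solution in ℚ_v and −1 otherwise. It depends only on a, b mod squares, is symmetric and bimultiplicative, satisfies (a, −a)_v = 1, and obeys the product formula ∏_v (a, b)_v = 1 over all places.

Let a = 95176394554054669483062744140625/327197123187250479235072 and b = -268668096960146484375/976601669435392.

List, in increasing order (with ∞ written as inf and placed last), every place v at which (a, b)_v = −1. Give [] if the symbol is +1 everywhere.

(a, b) ≡ (118978310, -682) mod (ℚ^×)²; places V = {2, 3, 5, 7, 11, 13, 19, 23, 31, 37, 41, ∞}.
(a,b)_19: α=2, u≡9; β=0, v≡14 (mod 19); (9|19)=+1, (14|19)=-1; sign (−1)^0·+1^0·-1^2 = +1.
(a,b)_7: α=-2, u≡5; β=-2, v≡1 (mod 7); (5|7)=-1, (1|7)=+1; sign (−1)^0·-1^-2·+1^-2 = +1.
(a,b)_37: α=3, u≡25; β=2, v≡30 (mod 37); (25|37)=+1, (30|37)=+1; sign (−1)^0·+1^2·+1^3 = +1.
(a,b)_41: α=3, u≡11; β=2, v≡22 (mod 41); (11|41)=-1, (22|41)=-1; sign (−1)^0·-1^2·-1^3 = -1.
(a,b)_5: α=15, u≡3; β=10, v≡3 (mod 5); (3|5)=-1, (3|5)=-1; sign (−1)^0·-1^10·-1^15 = -1.
(a,b)_31: α=1, u≡6; β=1, v≡7 (mod 31); (6|31)=-1, (7|31)=+1; sign (−1)^1·-1^1·+1^1 = +1.
(a,b)_∞: sgn(118978310)=+, sgn(-682)=−, so +1.
(a,b)_2: α=-33, β=-19; u≡3, v≡3 (mod 8); ε(u)ε(v)=1·1, αω(v)=-33·1, βω(u)=-19·1; sum ≡ 1  ⇒  -1.
(a,b)_23: α=3, u≡5; β=2, v≡16 (mod 23); (5|23)=-1, (16|23)=+1; sign (−1)^0·-1^2·+1^3 = +1.
(a,b)_3: α=8, u≡2; β=6, v≡2 (mod 3); (2|3)=-1, (2|3)=-1; sign (−1)^0·-1^6·-1^8 = +1.
(a,b)_11: α=-5, u≡3; β=-3, v≡4 (mod 11); (3|11)=+1, (4|11)=+1; sign (−1)^1·+1^-3·+1^-5 = -1.
(a,b)_13: α=-6, u≡12; β=-4, v≡11 (mod 13); (12|13)=+1, (11|13)=-1; sign (−1)^0·+1^-4·-1^-6 = +1.
|Ram(118978310, -682)| = 4, even; anisotropic at {2, 5, 11, 41}.

[2, 5, 11, 41]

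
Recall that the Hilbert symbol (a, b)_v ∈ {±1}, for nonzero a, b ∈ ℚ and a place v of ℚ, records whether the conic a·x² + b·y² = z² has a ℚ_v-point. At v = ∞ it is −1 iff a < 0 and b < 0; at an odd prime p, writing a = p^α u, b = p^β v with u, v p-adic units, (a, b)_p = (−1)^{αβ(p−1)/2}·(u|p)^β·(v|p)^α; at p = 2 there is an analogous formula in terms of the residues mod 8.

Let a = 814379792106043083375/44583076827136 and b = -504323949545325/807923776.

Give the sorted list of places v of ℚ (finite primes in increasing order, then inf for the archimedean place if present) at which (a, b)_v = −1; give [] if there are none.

[2, 3, 5, 13]

(a, b) ≡ (15, -13) mod (ℚ^×)²; places V = {2, 3, 5, 7, 11, 13, 17, 19, ∞}.
(a,b)_17: α=-4, u≡4; β=-2, v≡2 (mod 17); (4|17)=+1, (2|17)=+1; sign (−1)^0·+1^-2·+1^-4 = +1.
(a,b)_3: α=9, u≡2; β=8, v≡2 (mod 3); (2|3)=-1, (2|3)=-1; sign (−1)^0·-1^8·-1^9 = -1.
(a,b)_2: α=-12, β=-6; u≡7, v≡3 (mod 8); ε(u)ε(v)=1·1, αω(v)=-12·1, βω(u)=-6·0; sum ≡ 1  ⇒  -1.
(a,b)_7: α=4, u≡1; β=2, v≡4 (mod 7); (1|7)=+1, (4|7)=+1; sign (−1)^0·+1^2·+1^4 = +1.
(a,b)_∞: sgn(15)=+, sgn(-13)=−, so +1.
(a,b)_13: α=10, u≡11; β=7, v≡9 (mod 13); (11|13)=-1, (9|13)=+1; sign (−1)^0·-1^7·+1^10 = -1.
(a,b)_19: α=-4, u≡14; β=-2, v≡5 (mod 19); (14|19)=-1, (5|19)=+1; sign (−1)^0·-1^-2·+1^-4 = +1.
(a,b)_5: α=3, u≡2; β=2, v≡2 (mod 5); (2|5)=-1, (2|5)=-1; sign (−1)^0·-1^2·-1^3 = -1.
(a,b)_11: α=0, u≡4; β=-2, v≡3 (mod 11); (4|11)=+1, (3|11)=+1; sign (−1)^0·+1^-2·+1^0 = +1.
|Ram(15, -13)| = 4, even; anisotropic at {2, 3, 5, 13}.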